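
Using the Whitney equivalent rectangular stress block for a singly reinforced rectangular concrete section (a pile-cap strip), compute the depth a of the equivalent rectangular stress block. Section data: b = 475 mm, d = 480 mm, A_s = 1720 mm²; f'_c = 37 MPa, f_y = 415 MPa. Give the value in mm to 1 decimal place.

a ≈ 47.8 mm

T = A_s f_y = 1720 × 415 = 713800 N = 713.8 kN.
Setting C = 0.85 f'_c a b equal to T: a = 713800/(0.85 × 37 × 475) = 47.8 mm.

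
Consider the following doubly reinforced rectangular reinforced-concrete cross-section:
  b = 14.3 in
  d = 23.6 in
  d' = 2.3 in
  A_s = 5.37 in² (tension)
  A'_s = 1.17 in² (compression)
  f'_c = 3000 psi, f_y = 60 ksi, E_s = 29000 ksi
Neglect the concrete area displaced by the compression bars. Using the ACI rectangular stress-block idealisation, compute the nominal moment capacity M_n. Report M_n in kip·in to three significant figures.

Assume both steels yield.
a = (A_s − A'_s) f_y/(0.85 f'_c b) = (5.37 − 1.17) × 60/(0.85 × 3 × 14.3) = 6.911 in.
c = a/β₁ = 6.911/0.85 = 8.131 in; ε'_s = 0.003(c − d')/c = 0.0022 ≥ ε_y = 0.0021, so the compression steel yields.
M_n = (A_s − A'_s) f_y (d − a/2) + A'_s f_y (d − d') = 252 × (23.6 − 3.4555) + 70.2 × (23.6 − 2.3) = 5076.4 + 1495.3 = 6571.7 kip·in.

M_n ≈ 6570 kip·in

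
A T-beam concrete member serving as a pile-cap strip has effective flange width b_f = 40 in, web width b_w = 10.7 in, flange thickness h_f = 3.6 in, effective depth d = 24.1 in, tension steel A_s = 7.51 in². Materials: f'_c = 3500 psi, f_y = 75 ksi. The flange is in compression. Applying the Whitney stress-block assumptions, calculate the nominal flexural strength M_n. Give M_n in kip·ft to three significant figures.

Tension: T = A_s f_y = 7.51 × 75 = 563.25 kips.
Try a within the flange: a = T/(0.85 f'_c b_f) = 563.25/(0.85 × 3.5 × 40) = 4.733 in.
a = 4.733 > h_f = 3.6 in: the block extends into the web. Split into flange-overhang and web parts.
C_f = 0.85 f'_c (b_f − b_w) h_f = 0.85 × 3.5 × (40 − 10.7) × 3.6 = 313.8 kips.
Remaining web compression depth: a_w = (T − C_f)/(0.85 f'_c b_w) = (563.25 − 313.8)/(0.85 × 3.5 × 10.7) = 7.836 in.
M_n = C_f(d − h_f/2) + (T − C_f)(d − a_w/2) = 313.8 × (24.1 − 1.8) + 249.45 × (24.1 − 3.918) = 6997.7 + 5034.4 = 12032.1 kip·in.
M_n = 12032.1/12 = 1002.68 kip·ft.

M_n ≈ 1000 kip·ft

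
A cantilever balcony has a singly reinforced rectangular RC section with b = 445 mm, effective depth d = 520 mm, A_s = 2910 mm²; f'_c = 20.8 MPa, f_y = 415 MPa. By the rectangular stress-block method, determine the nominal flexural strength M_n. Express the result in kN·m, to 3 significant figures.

M_n ≈ 535 kN·m

T = A_s f_y = 2910 × 415 = 1207650 N = 1207.65 kN.
From C = T: a = T/(0.85 f'_c b) = 1207650/(0.85 × 20.8 × 445) = 153.50 mm.
M_n = T(d − a/2) = 1207.65 kN × (520 − 76.75) mm = 535.29 kN·m.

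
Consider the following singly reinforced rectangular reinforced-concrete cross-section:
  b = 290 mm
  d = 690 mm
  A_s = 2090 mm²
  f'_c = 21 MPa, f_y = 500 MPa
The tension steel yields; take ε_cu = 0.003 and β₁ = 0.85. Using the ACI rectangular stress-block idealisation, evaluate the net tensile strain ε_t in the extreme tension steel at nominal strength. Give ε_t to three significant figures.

ε_t ≈ 0.00572

a = A_s f_y/(0.85 f'_c b) = 201.87 mm.
β₁ = 0.85, so c = a/β₁ = 201.87/0.85 = 237.49 mm.
From the linear strain diagram with ε_cu = 0.003: ε_t = 0.003 (d − c)/c = 0.003 × (690 − 237.49)/237.49 = 0.00572.
Since ε_t ≥ 0.005, the section is tension-controlled.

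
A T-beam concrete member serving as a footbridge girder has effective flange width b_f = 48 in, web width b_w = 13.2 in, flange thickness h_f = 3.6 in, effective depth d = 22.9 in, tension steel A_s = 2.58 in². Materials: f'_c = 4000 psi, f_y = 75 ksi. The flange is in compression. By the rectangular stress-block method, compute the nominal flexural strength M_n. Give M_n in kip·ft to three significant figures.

M_n ≈ 360 kip·ft

Tension: T = A_s f_y = 2.58 × 75 = 193.5 kips.
Try a within the flange: a = T/(0.85 f'_c b_f) = 193.5/(0.85 × 4 × 48) = 1.186 in.
Since a = 1.186 ≤ h_f = 3.6 in, the stress block lies entirely in the flange; analyse as a rectangular beam of width b_f.
M_n = T(d − a/2) = 193.5 × (22.9 − 0.593) = 4316.4 kip·in.
M_n = 4316.4/12 = 359.70 kip·ft.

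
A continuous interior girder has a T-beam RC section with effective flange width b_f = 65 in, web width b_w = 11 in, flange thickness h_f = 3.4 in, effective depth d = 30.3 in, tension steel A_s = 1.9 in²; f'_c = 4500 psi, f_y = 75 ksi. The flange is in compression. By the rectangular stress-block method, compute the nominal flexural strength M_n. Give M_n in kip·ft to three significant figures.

Tension: T = A_s f_y = 1.9 × 75 = 142.5 kips.
Try a within the flange: a = T/(0.85 f'_c b_f) = 142.5/(0.85 × 4.5 × 65) = 0.573 in.
Since a = 0.573 ≤ h_f = 3.4 in, the stress block lies entirely in the flange; analyse as a rectangular beam of width b_f.
M_n = T(d − a/2) = 142.5 × (30.3 − 0.2865) = 4276.9 kip·in.
M_n = 4276.9/12 = 356.41 kip·ft.

M_n ≈ 356 kip·ft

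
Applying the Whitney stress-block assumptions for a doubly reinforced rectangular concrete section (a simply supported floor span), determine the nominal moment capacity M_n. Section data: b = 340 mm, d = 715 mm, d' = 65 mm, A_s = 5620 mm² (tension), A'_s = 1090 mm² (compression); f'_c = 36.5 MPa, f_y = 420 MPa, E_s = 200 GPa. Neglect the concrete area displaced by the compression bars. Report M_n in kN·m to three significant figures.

Assume both tension and compression steel yield.
Net tension couple steel: A_s − A'_s = 4530 mm².
a = (A_s − A'_s) f_y / (0.85 f'_c b) = 1902600/(0.85 × 36.5 × 340) = 180.37 mm.
c = a/β₁ = 180.37/0.789 = 228.61 mm; ε'_s = 0.003(c − d')/c = 0.0021 ≥ f_y/E_s = 0.0021, so compression steel does yield.
M_n = (A_s − A'_s) f_y (d − a/2) + A'_s f_y (d − d') = [1902600 × (715 − 90.185) + 457800 × (715 − 65)] × 10⁻⁶ = 1188.77 + 297.57 = 1486.34 kN·m.

M_n ≈ 1490 kN·m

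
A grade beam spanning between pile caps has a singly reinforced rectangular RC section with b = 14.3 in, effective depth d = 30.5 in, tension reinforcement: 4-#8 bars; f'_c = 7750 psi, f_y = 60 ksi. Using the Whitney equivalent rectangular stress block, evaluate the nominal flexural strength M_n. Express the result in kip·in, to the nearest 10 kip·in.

A_s = 4 × 0.79 = 3.16 in².
T = A_s f_y = 3.16 × 60 = 189.6 kips.
a = T/(0.85 f'_c b) = 189.6/(0.85 × 7.75 × 14.3) = 2.013 in.
M_n = T(d − a/2) = 189.6 × (30.5 − 1.0065) = 5592.0 kip·in.

M_n ≈ 5590 kip·in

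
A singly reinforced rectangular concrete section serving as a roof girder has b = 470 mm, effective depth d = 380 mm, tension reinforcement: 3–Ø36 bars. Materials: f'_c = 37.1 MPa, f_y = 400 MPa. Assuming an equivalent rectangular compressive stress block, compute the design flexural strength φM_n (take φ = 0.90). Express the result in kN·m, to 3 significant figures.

A_s = 3 × 1018 = 3054 mm².
T = A_s f_y = 3054 × 400 = 1221600 N = 1221.6 kN.
From C = T: a = T/(0.85 f'_c b) = 1221600/(0.85 × 37.1 × 470) = 82.42 mm.
M_n = T(d − a/2) = 1221.6 kN × (380 − 41.21) mm = 413.87 kN·m.
φM_n = 0.90 × 413.87 = 372.48 kN·m.

φM_n ≈ 372 kN·m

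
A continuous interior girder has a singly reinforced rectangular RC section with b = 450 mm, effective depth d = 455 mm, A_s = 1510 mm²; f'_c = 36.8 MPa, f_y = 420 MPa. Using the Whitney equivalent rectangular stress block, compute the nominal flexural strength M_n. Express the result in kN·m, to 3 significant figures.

M_n ≈ 274 kN·m

T = A_s f_y = 1510 × 420 = 634200 N = 634.2 kN.
From C = T: a = T/(0.85 f'_c b) = 634200/(0.85 × 36.8 × 450) = 45.06 mm.
M_n = T(d − a/2) = 634.2 kN × (455 − 22.53) mm = 274.27 kN·m.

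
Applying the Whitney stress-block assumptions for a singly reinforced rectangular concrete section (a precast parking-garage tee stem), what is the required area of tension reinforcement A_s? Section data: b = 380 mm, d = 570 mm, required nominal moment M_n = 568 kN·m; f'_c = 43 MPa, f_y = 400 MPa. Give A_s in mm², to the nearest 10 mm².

A_s ≈ 2670 mm²

With M_n = 0.85 f'_c a b (d − a/2), solve the quadratic for a:
a = d − √(d² − 2M_n/(0.85 f'_c b)) = 570 − √(570² − 2 × 568×10⁶/(0.85 × 43 × 380)) = 76.94 mm.
A_s = 0.85 f'_c a b / f_y = 0.85 × 43 × 76.94 × 380 / 400 = 2671.5 mm².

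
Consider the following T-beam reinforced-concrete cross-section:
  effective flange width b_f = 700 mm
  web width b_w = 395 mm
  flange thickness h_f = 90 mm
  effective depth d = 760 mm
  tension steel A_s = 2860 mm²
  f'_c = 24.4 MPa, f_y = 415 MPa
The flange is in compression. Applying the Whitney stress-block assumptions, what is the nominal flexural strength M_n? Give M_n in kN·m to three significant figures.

M_n ≈ 854 kN·m

Tension: T = A_s f_y = 2860 × 415 = 1186900 N.
Try a within the flange: a = T/(0.85 f'_c b_f) = 1186900/(0.85 × 24.4 × 700) = 81.75 mm.
Since a = 81.75 ≤ h_f = 90 mm, the stress block lies entirely in the flange; analyse as a rectangular beam of width b_f.
M_n = T(d − a/2) = 1186900 × (760 − 40.875) = 853.53 × 10⁶ N·mm.
M_n = 853.53 kN·m.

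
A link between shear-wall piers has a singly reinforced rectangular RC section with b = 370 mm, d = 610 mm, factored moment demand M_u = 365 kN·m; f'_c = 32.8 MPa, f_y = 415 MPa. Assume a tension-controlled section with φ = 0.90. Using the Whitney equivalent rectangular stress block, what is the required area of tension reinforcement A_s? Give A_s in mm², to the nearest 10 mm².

M_n = M_u/φ = 365/0.90 = 405.556 kN·m.
With M_n = 0.85 f'_c a b (d − a/2), solve the quadratic for a:
a = d − √(d² − 2M_n/(0.85 f'_c b)) = 610 − √(610² − 2 × 405.556×10⁶/(0.85 × 32.8 × 370)) = 68.27 mm.
A_s = 0.85 f'_c a b / f_y = 0.85 × 32.8 × 68.27 × 370 / 415 = 1697.0 mm².

A_s ≈ 1700 mm²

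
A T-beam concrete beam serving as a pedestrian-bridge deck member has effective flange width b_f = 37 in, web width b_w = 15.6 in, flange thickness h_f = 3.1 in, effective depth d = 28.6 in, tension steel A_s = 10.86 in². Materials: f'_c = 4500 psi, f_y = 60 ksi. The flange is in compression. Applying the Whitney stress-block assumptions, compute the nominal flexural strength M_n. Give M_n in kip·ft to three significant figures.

Tension: T = A_s f_y = 10.86 × 60 = 651.6 kips.
Try a within the flange: a = T/(0.85 f'_c b_f) = 651.6/(0.85 × 4.5 × 37) = 4.604 in.
a = 4.604 > h_f = 3.1 in: the block extends into the web. Split into flange-overhang and web parts.
C_f = 0.85 f'_c (b_f − b_w) h_f = 0.85 × 4.5 × (37 − 15.6) × 3.1 = 253.8 kips.
Remaining web compression depth: a_w = (T − C_f)/(0.85 f'_c b_w) = (651.6 − 253.8)/(0.85 × 4.5 × 15.6) = 6.667 in.
M_n = C_f(d − h_f/2) + (T − C_f)(d − a_w/2) = 253.8 × (28.6 − 1.55) + 397.8 × (28.6 − 3.3335) = 6865.3 + 10051.0 = 16916.3 kip·in.
M_n = 16916.3/12 = 1409.69 kip·ft.

M_n ≈ 1410 kip·ft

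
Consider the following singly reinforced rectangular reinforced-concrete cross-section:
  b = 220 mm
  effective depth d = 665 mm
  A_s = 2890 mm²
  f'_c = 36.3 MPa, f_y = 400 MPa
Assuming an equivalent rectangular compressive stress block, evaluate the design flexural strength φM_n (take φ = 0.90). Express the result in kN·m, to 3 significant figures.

φM_n ≈ 603 kN·m

T = A_s f_y = 2890 × 400 = 1156000 N = 1156 kN.
From C = T: a = T/(0.85 f'_c b) = 1156000/(0.85 × 36.3 × 220) = 170.30 mm.
M_n = T(d − a/2) = 1156 kN × (665 − 85.15) mm = 670.31 kN·m.
φM_n = 0.90 × 670.31 = 603.28 kN·m.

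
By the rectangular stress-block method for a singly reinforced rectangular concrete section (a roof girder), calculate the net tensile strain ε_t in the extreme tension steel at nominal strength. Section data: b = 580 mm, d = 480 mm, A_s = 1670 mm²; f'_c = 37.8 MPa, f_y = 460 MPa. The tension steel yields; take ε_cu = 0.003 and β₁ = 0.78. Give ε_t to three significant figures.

ε_t ≈ 0.0242

a = A_s f_y/(0.85 f'_c b) = 41.22 mm.
β₁ = 0.78, so c = a/β₁ = 41.22/0.78 = 52.85 mm.
From the linear strain diagram with ε_cu = 0.003: ε_t = 0.003 (d − c)/c = 0.003 × (480 − 52.85)/52.85 = 0.0242.
Since ε_t ≥ 0.005, the section is tension-controlled.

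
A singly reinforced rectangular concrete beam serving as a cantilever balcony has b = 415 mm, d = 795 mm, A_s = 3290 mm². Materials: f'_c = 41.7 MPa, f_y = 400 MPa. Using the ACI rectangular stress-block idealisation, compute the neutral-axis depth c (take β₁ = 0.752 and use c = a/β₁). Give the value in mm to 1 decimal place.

c ≈ 119.0 mm

T = A_s f_y = 3290 × 400 = 1316000 N = 1316 kN.
Setting C = 0.85 f'_c a b equal to T: a = 1316000/(0.85 × 41.7 × 415) = 89.465 mm.
With β₁ = 0.752, c = a/β₁ = 89.465/0.752 = 119.0 mm.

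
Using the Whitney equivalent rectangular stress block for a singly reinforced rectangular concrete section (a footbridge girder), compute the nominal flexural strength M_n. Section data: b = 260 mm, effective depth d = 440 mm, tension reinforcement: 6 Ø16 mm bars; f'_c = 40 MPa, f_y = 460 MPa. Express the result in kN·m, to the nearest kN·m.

M_n ≈ 227 kN·m

A_s = 6 × 201 = 1206 mm².
T = A_s f_y = 1206 × 460 = 554760 N = 554.76 kN.
From C = T: a = T/(0.85 f'_c b) = 554760/(0.85 × 40 × 260) = 62.76 mm.
M_n = T(d − a/2) = 554.76 kN × (440 − 31.38) mm = 226.69 kN·m.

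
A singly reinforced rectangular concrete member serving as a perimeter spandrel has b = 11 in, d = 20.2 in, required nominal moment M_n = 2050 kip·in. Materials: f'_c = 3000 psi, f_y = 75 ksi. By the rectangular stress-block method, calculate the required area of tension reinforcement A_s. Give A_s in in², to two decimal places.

From M_n = 0.85 f'_c a b (d − a/2):
a = d − √(d² − 2M_n/(0.85 f'_c b)) = 20.2 − √(20.2² − 2 × 2050/(0.85 × 3 × 11)) = 4.018 in.
A_s = 0.85 f'_c a b / f_y = 0.85 × 3 × 4.018 × 11 / 75 = 1.503 in².

A_s ≈ 1.50 in²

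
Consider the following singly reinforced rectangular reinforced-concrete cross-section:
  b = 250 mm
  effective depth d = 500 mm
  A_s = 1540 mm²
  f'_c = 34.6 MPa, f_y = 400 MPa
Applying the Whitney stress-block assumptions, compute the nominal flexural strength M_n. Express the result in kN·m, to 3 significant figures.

M_n ≈ 282 kN·m

T = A_s f_y = 1540 × 400 = 616000 N = 616 kN.
From C = T: a = T/(0.85 f'_c b) = 616000/(0.85 × 34.6 × 250) = 83.78 mm.
M_n = T(d − a/2) = 616 kN × (500 − 41.89) mm = 282.20 kN·m.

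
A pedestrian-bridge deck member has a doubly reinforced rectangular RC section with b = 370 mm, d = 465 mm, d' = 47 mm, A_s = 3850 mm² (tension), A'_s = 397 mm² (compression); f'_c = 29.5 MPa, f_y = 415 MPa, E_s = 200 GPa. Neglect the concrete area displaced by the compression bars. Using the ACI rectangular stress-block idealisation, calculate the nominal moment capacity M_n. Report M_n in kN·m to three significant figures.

M_n ≈ 625 kN·m

Assume both tension and compression steel yield.
Net tension couple steel: A_s − A'_s = 3453 mm².
a = (A_s − A'_s) f_y / (0.85 f'_c b) = 1432995/(0.85 × 29.5 × 370) = 154.46 mm.
c = a/β₁ = 154.46/0.839 = 184.10 mm; ε'_s = 0.003(c − d')/c = 0.0022 ≥ f_y/E_s = 0.0021, so compression steel does yield.
M_n = (A_s − A'_s) f_y (d − a/2) + A'_s f_y (d − d') = [1432995 × (465 − 77.23) + 164755 × (465 − 47)] × 10⁻⁶ = 555.67 + 68.87 = 624.54 kN·m.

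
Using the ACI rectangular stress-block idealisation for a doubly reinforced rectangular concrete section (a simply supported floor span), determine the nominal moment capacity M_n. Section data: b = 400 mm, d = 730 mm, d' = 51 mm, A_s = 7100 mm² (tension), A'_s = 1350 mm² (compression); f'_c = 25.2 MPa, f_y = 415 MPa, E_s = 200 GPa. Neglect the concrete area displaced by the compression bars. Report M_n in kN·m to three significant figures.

Assume both tension and compression steel yield.
Net tension couple steel: A_s − A'_s = 5750 mm².
a = (A_s − A'_s) f_y / (0.85 f'_c b) = 2386250/(0.85 × 25.2 × 400) = 278.51 mm.
c = a/β₁ = 278.51/0.85 = 327.66 mm; ε'_s = 0.003(c − d')/c = 0.0025 ≥ f_y/E_s = 0.0021, so compression steel does yield.
M_n = (A_s − A'_s) f_y (d − a/2) + A'_s f_y (d − d') = [2386250 × (730 − 139.255) + 560250 × (730 − 51)] × 10⁻⁶ = 1409.67 + 380.41 = 1790.08 kN·m.

M_n ≈ 1790 kN·m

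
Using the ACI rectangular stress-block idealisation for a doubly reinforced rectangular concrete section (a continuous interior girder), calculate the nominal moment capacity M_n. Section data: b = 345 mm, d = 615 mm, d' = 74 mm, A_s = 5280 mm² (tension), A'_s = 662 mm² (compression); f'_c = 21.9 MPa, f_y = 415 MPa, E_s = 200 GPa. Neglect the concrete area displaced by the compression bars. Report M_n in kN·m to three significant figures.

Assume both tension and compression steel yield.
Net tension couple steel: A_s − A'_s = 4618 mm².
a = (A_s − A'_s) f_y / (0.85 f'_c b) = 1916470/(0.85 × 21.9 × 345) = 298.41 mm.
c = a/β₁ = 298.41/0.85 = 351.07 mm; ε'_s = 0.003(c − d')/c = 0.0024 ≥ f_y/E_s = 0.0021, so compression steel does yield.
M_n = (A_s − A'_s) f_y (d − a/2) + A'_s f_y (d − d') = [1916470 × (615 − 149.205) + 274730 × (615 − 74)] × 10⁻⁶ = 892.68 + 148.63 = 1041.31 kN·m.

M_n ≈ 1040 kN·m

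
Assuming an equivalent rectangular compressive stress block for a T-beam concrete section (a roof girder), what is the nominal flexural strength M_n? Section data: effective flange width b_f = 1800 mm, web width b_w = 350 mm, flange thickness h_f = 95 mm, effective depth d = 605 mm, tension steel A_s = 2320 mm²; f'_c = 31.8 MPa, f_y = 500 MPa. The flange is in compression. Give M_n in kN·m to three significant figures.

Tension: T = A_s f_y = 2320 × 500 = 1160000 N.
Try a within the flange: a = T/(0.85 f'_c b_f) = 1160000/(0.85 × 31.8 × 1800) = 23.84 mm.
Since a = 23.84 ≤ h_f = 95 mm, the stress block lies entirely in the flange; analyse as a rectangular beam of width b_f.
M_n = T(d − a/2) = 1160000 × (605 − 11.92) = 687.97 × 10⁶ N·mm.
M_n = 687.97 kN·m.

M_n ≈ 688 kN·m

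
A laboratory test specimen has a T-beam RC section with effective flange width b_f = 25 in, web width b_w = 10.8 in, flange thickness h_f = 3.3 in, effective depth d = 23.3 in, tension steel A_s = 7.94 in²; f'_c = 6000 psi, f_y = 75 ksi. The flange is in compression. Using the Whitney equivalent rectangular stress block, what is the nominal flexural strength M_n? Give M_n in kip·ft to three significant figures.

Tension: T = A_s f_y = 7.94 × 75 = 595.5 kips.
Try a within the flange: a = T/(0.85 f'_c b_f) = 595.5/(0.85 × 6 × 25) = 4.671 in.
a = 4.671 > h_f = 3.3 in: the block extends into the web. Split into flange-overhang and web parts.
C_f = 0.85 f'_c (b_f − b_w) h_f = 0.85 × 6 × (25 − 10.8) × 3.3 = 239.0 kips.
Remaining web compression depth: a_w = (T − C_f)/(0.85 f'_c b_w) = (595.5 − 239.0)/(0.85 × 6 × 10.8) = 6.472 in.
M_n = C_f(d − h_f/2) + (T − C_f)(d − a_w/2) = 239.0 × (23.3 − 1.65) + 356.5 × (23.3 − 3.236) = 5174.4 + 7152.8 = 12327.2 kip·in.
M_n = 12327.2/12 = 1027.27 kip·ft.

M_n ≈ 1030 kip·ft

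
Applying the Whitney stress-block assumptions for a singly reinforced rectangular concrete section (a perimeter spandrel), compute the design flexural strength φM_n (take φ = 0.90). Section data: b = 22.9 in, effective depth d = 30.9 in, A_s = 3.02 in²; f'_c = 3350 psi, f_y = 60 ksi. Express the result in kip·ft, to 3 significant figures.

T = A_s f_y = 3.02 × 60 = 181.2 kips.
a = T/(0.85 f'_c b) = 181.2/(0.85 × 3.35 × 22.9) = 2.779 in.
M_n = T(d − a/2) = 181.2 × (30.9 − 1.3895) = 5347.3 kip·in = 5347.3/12 = 445.61 kip·ft.
φM_n = 0.90 × 445.61 = 401.05 kip·ft.

φM_n ≈ 401 kip·ft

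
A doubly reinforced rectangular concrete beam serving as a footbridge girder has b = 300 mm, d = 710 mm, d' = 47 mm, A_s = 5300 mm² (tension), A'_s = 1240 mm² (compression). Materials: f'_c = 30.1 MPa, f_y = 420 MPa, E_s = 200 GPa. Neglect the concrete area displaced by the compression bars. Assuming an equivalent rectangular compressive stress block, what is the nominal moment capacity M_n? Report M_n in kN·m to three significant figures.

M_n ≈ 1370 kN·m

Assume both tension and compression steel yield.
Net tension couple steel: A_s − A'_s = 4060 mm².
a = (A_s − A'_s) f_y / (0.85 f'_c b) = 1705200/(0.85 × 30.1 × 300) = 222.16 mm.
c = a/β₁ = 222.16/0.835 = 266.06 mm; ε'_s = 0.003(c − d')/c = 0.0025 ≥ f_y/E_s = 0.0021, so compression steel does yield.
M_n = (A_s − A'_s) f_y (d − a/2) + A'_s f_y (d − d') = [1705200 × (710 − 111.08) + 520800 × (710 − 47)] × 10⁻⁶ = 1021.28 + 345.29 = 1366.57 kN·m.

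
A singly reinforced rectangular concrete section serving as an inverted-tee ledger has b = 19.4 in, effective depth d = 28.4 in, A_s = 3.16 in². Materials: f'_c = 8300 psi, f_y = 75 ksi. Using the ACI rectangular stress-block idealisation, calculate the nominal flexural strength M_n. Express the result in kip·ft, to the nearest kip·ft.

M_n ≈ 544 kip·ft

T = A_s f_y = 3.16 × 75 = 237 kips.
a = T/(0.85 f'_c b) = 237/(0.85 × 8.3 × 19.4) = 1.732 in.
M_n = T(d − a/2) = 237 × (28.4 − 0.866) = 6525.6 kip·in = 6525.6/12 = 543.80 kip·ft.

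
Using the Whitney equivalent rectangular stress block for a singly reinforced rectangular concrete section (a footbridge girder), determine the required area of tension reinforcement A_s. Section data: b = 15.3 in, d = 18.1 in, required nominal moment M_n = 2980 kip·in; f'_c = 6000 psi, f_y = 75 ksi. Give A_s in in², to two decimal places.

A_s ≈ 2.34 in²

From M_n = 0.85 f'_c a b (d − a/2):
a = d − √(d² − 2M_n/(0.85 f'_c b)) = 18.1 − √(18.1² − 2 × 2980/(0.85 × 6 × 15.3)) = 2.250 in.
A_s = 0.85 f'_c a b / f_y = 0.85 × 6 × 2.250 × 15.3 / 75 = 2.341 in².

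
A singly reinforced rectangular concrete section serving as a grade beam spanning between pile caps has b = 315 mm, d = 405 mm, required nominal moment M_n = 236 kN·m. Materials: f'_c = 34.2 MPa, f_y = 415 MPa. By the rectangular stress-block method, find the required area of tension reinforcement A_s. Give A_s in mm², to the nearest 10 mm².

A_s ≈ 1540 mm²

With M_n = 0.85 f'_c a b (d − a/2), solve the quadratic for a:
a = d − √(d² − 2M_n/(0.85 f'_c b)) = 405 − √(405² − 2 × 236×10⁶/(0.85 × 34.2 × 315)) = 69.62 mm.
A_s = 0.85 f'_c a b / f_y = 0.85 × 34.2 × 69.62 × 315 / 415 = 1536.2 mm².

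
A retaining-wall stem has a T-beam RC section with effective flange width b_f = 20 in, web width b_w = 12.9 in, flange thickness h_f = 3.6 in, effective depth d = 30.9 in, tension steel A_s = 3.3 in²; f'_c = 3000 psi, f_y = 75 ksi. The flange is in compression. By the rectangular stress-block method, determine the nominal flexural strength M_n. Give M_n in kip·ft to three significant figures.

Tension: T = A_s f_y = 3.3 × 75 = 247.5 kips.
Try a within the flange: a = T/(0.85 f'_c b_f) = 247.5/(0.85 × 3 × 20) = 4.853 in.
a = 4.853 > h_f = 3.6 in: the block extends into the web. Split into flange-overhang and web parts.
C_f = 0.85 f'_c (b_f − b_w) h_f = 0.85 × 3 × (20 − 12.9) × 3.6 = 65.2 kips.
Remaining web compression depth: a_w = (T − C_f)/(0.85 f'_c b_w) = (247.5 − 65.2)/(0.85 × 3 × 12.9) = 5.542 in.
M_n = C_f(d − h_f/2) + (T − C_f)(d − a_w/2) = 65.2 × (30.9 − 1.8) + 182.3 × (30.9 − 2.771) = 1897.3 + 5127.9 = 7025.2 kip·in.
M_n = 7025.2/12 = 585.43 kip·ft.

M_n ≈ 585 kip·ft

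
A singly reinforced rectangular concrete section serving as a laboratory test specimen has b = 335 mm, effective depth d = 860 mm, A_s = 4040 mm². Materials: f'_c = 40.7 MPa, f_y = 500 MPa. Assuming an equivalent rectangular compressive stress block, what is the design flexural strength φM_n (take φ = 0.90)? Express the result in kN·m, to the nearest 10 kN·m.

T = A_s f_y = 4040 × 500 = 2020000 N = 2020 kN.
From C = T: a = T/(0.85 f'_c b) = 2020000/(0.85 × 40.7 × 335) = 174.30 mm.
M_n = T(d − a/2) = 2020 kN × (860 − 87.15) mm = 1561.16 kN·m.
φM_n = 0.90 × 1561.16 = 1405.04 kN·m.

φM_n ≈ 1410 kN·m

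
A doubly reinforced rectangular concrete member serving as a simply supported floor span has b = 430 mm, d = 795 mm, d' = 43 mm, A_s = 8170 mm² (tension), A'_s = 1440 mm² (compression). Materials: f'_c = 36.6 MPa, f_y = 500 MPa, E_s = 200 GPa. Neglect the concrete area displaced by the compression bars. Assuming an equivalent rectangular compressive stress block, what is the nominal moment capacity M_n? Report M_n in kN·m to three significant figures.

Assume both tension and compression steel yield.
Net tension couple steel: A_s − A'_s = 6730 mm².
a = (A_s − A'_s) f_y / (0.85 f'_c b) = 3365000/(0.85 × 36.6 × 430) = 251.55 mm.
c = a/β₁ = 251.55/0.789 = 318.82 mm; ε'_s = 0.003(c − d')/c = 0.0026 ≥ f_y/E_s = 0.0025, so compression steel does yield.
M_n = (A_s − A'_s) f_y (d − a/2) + A'_s f_y (d − d') = [3365000 × (795 − 125.775) + 720000 × (795 − 43)] × 10⁻⁶ = 2251.94 + 541.44 = 2793.38 kN·m.

M_n ≈ 2790 kN·m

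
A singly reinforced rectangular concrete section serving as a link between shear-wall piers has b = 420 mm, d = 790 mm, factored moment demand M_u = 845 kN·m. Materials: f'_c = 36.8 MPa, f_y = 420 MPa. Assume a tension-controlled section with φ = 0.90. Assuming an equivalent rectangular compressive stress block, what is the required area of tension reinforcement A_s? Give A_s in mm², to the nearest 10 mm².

A_s ≈ 3010 mm²

M_n = M_u/φ = 845/0.90 = 938.889 kN·m.
With M_n = 0.85 f'_c a b (d − a/2), solve the quadratic for a:
a = d − √(d² − 2M_n/(0.85 f'_c b)) = 790 − √(790² − 2 × 938.889×10⁶/(0.85 × 36.8 × 420)) = 96.34 mm.
A_s = 0.85 f'_c a b / f_y = 0.85 × 36.8 × 96.34 × 420 / 420 = 3013.5 mm².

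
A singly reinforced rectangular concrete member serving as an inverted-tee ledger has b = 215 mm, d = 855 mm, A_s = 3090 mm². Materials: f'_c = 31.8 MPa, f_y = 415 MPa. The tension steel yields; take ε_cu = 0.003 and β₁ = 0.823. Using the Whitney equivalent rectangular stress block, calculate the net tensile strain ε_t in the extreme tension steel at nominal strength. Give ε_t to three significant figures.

ε_t ≈ 0.00657

a = A_s f_y/(0.85 f'_c b) = 220.66 mm.
β₁ = 0.823, so c = a/β₁ = 220.66/0.823 = 268.12 mm.
From the linear strain diagram with ε_cu = 0.003: ε_t = 0.003 (d − c)/c = 0.003 × (855 − 268.12)/268.12 = 0.00657.
Since ε_t ≥ 0.005, the section is tension-controlled.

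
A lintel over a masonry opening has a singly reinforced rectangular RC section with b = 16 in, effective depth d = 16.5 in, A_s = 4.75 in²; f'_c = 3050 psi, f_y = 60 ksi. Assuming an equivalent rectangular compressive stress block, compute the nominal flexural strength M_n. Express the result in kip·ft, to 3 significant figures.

M_n ≈ 310 kip·ft

T = A_s f_y = 4.75 × 60 = 285 kips.
a = T/(0.85 f'_c b) = 285/(0.85 × 3.05 × 16) = 6.871 in.
M_n = T(d − a/2) = 285 × (16.5 − 3.4355) = 3723.4 kip·in = 3723.4/12 = 310.28 kip·ft.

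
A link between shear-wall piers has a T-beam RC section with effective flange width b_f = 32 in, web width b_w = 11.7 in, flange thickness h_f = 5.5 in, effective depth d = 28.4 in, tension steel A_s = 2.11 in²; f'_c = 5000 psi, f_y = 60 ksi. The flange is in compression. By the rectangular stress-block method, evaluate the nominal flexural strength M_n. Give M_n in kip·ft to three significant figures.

Tension: T = A_s f_y = 2.11 × 60 = 126.6 kips.
Try a within the flange: a = T/(0.85 f'_c b_f) = 126.6/(0.85 × 5 × 32) = 0.931 in.
Since a = 0.931 ≤ h_f = 5.5 in, the stress block lies entirely in the flange; analyse as a rectangular beam of width b_f.
M_n = T(d − a/2) = 126.6 × (28.4 − 0.4655) = 3536.5 kip·in.
M_n = 3536.5/12 = 294.71 kip·ft.

M_n ≈ 295 kip·ft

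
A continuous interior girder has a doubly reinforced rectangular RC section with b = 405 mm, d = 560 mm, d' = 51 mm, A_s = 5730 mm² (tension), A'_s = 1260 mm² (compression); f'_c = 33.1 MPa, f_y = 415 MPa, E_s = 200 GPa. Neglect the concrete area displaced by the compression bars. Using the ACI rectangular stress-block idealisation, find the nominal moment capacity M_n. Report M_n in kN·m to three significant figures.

Assume both tension and compression steel yield.
Net tension couple steel: A_s − A'_s = 4470 mm².
a = (A_s − A'_s) f_y / (0.85 f'_c b) = 1855050/(0.85 × 33.1 × 405) = 162.80 mm.
c = a/β₁ = 162.80/0.814 = 200.00 mm; ε'_s = 0.003(c − d')/c = 0.0022 ≥ f_y/E_s = 0.0021, so compression steel does yield.
M_n = (A_s − A'_s) f_y (d − a/2) + A'_s f_y (d − d') = [1855050 × (560 − 81.4) + 522900 × (560 − 51)] × 10⁻⁶ = 887.83 + 266.16 = 1153.99 kN·m.

M_n ≈ 1150 kN·m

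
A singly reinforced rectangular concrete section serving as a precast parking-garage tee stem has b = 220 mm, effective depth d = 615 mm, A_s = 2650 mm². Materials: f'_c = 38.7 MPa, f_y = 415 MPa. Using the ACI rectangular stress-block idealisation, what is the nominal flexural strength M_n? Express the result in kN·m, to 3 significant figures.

T = A_s f_y = 2650 × 415 = 1099750 N = 1099.75 kN.
From C = T: a = T/(0.85 f'_c b) = 1099750/(0.85 × 38.7 × 220) = 151.96 mm.
M_n = T(d − a/2) = 1099.75 kN × (615 − 75.98) mm = 592.79 kN·m.

M_n ≈ 593 kN·m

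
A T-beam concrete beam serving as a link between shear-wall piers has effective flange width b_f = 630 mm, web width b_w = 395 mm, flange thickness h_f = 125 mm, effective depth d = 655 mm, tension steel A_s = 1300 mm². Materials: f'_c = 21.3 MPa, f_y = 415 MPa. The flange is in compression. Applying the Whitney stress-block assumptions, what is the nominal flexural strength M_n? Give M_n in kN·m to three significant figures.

M_n ≈ 341 kN·m

Tension: T = A_s f_y = 1300 × 415 = 539500 N.
Try a within the flange: a = T/(0.85 f'_c b_f) = 539500/(0.85 × 21.3 × 630) = 47.30 mm.
Since a = 47.30 ≤ h_f = 125 mm, the stress block lies entirely in the flange; analyse as a rectangular beam of width b_f.
M_n = T(d − a/2) = 539500 × (655 − 23.65) = 340.61 × 10⁶ N·mm.
M_n = 340.61 kN·m.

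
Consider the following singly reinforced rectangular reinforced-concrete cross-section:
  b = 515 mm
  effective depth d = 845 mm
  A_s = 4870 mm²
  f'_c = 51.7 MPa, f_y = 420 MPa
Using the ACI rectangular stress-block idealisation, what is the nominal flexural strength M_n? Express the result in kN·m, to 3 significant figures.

M_n ≈ 1640 kN·m

T = A_s f_y = 4870 × 420 = 2045400 N = 2045.4 kN.
From C = T: a = T/(0.85 f'_c b) = 2045400/(0.85 × 51.7 × 515) = 90.38 mm.
M_n = T(d − a/2) = 2045.4 kN × (845 − 45.19) mm = 1635.93 kN·m.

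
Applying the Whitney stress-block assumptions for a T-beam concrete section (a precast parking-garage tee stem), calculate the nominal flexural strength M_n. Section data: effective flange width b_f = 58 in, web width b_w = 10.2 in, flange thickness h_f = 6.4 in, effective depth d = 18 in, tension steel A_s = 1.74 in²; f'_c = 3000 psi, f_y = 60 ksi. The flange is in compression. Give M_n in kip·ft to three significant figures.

Tension: T = A_s f_y = 1.74 × 60 = 104.4 kips.
Try a within the flange: a = T/(0.85 f'_c b_f) = 104.4/(0.85 × 3 × 58) = 0.706 in.
Since a = 0.706 ≤ h_f = 6.4 in, the stress block lies entirely in the flange; analyse as a rectangular beam of width b_f.
M_n = T(d − a/2) = 104.4 × (18 − 0.353) = 1842.3 kip·in.
M_n = 1842.3/12 = 153.53 kip·ft.

M_n ≈ 154 kip·ft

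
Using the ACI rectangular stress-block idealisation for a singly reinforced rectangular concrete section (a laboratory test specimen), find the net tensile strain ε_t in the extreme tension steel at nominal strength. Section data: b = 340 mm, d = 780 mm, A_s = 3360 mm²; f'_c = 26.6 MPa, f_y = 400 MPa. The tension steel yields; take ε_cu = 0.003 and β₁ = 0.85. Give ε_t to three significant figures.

ε_t ≈ 0.00838

a = A_s f_y/(0.85 f'_c b) = 174.83 mm.
β₁ = 0.85, so c = a/β₁ = 174.83/0.85 = 205.68 mm.
From the linear strain diagram with ε_cu = 0.003: ε_t = 0.003 (d − c)/c = 0.003 × (780 − 205.68)/205.68 = 0.00838.
Since ε_t ≥ 0.005, the section is tension-controlled.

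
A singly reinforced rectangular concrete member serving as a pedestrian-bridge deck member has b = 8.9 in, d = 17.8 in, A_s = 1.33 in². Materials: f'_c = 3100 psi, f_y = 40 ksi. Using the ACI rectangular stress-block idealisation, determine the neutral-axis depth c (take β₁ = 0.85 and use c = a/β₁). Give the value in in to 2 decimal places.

T = A_s f_y = 1.33 × 40 = 53.2 kips.
a = T/(0.85 f'_c b) = 53.2/(0.85 × 3.1 × 8.9) = 2.2685 in.
With β₁ = 0.85, c = a/β₁ = 2.2685/0.85 = 2.67 in.

c ≈ 2.67 in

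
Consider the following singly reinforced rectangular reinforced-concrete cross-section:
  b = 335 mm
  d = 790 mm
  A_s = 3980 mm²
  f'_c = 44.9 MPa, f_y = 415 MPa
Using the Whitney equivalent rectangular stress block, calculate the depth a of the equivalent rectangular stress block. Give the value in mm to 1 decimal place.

T = A_s f_y = 3980 × 415 = 1651700 N = 1651.7 kN.
Setting C = 0.85 f'_c a b equal to T: a = 1651700/(0.85 × 44.9 × 335) = 129.2 mm.

a ≈ 129.2 mm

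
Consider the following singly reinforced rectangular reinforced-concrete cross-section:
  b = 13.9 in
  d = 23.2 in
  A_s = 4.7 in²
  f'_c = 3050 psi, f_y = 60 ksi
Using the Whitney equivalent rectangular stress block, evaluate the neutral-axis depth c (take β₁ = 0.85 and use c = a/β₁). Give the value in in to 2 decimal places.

c ≈ 9.21 in

T = A_s f_y = 4.7 × 60 = 282 kips.
a = T/(0.85 f'_c b) = 282/(0.85 × 3.05 × 13.9) = 7.8256 in.
With β₁ = 0.85, c = a/β₁ = 7.8256/0.85 = 9.21 in.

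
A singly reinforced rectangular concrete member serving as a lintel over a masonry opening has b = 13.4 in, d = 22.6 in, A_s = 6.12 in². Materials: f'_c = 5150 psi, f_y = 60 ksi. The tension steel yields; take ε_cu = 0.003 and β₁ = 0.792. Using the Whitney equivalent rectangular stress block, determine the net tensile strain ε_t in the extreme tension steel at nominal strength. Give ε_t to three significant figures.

ε_t ≈ 0.00558

a = A_s f_y/(0.85 f'_c b) = 6.260 in.
β₁ = 0.792, so c = a/β₁ = 6.260/0.792 = 7.904 in.
From the linear strain diagram with ε_cu = 0.003: ε_t = 0.003 (d − c)/c = 0.003 × (22.6 − 7.904)/7.904 = 0.00558.
Since ε_t ≥ 0.005, the section is tension-controlled.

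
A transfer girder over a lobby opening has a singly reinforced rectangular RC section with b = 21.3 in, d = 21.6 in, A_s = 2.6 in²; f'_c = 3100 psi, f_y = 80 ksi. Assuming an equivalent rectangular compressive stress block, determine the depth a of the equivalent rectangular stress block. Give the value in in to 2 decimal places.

a ≈ 3.71 in

T = A_s f_y = 2.6 × 80 = 208 kips.
a = T/(0.85 f'_c b) = 208/(0.85 × 3.1 × 21.3) = 3.71 in.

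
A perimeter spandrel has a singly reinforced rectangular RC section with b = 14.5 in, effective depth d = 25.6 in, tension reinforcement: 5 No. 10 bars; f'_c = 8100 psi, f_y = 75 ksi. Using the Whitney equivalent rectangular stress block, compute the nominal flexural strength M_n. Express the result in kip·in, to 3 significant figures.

M_n ≈ 11100 kip·in

A_s = 5 × 1.27 = 6.35 in².
T = A_s f_y = 6.35 × 75 = 476.25 kips.
a = T/(0.85 f'_c b) = 476.25/(0.85 × 8.1 × 14.5) = 4.770 in.
M_n = T(d − a/2) = 476.25 × (25.6 − 2.385) = 11056.1 kip·in.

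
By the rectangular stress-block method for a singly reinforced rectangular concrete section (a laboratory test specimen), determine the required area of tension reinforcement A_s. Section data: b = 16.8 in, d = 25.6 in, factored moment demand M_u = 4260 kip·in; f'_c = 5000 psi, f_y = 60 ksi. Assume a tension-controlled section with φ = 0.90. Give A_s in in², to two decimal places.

M_n = M_u/φ = 4260/0.90 = 4733.33 kip·in.
From M_n = 0.85 f'_c a b (d − a/2):
a = d − √(d² − 2M_n/(0.85 f'_c b)) = 25.6 − √(25.6² − 2 × 4733.33/(0.85 × 5 × 16.8)) = 2.736 in.
A_s = 0.85 f'_c a b / f_y = 0.85 × 5 × 2.736 × 16.8 / 60 = 3.256 in².

A_s ≈ 3.26 in²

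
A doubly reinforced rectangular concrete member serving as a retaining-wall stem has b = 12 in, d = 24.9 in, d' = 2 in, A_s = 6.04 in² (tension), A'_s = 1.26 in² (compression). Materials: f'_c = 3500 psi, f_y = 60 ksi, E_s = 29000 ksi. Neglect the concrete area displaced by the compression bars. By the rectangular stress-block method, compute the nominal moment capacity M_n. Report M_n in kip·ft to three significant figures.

M_n ≈ 643 kip·ft

Assume both steels yield.
a = (A_s − A'_s) f_y/(0.85 f'_c b) = (6.04 − 1.26) × 60/(0.85 × 3.5 × 12) = 8.034 in.
c = a/β₁ = 8.034/0.85 = 9.452 in; ε'_s = 0.003(c − d')/c = 0.0024 ≥ ε_y = 0.0021, so the compression steel yields.
M_n = (A_s − A'_s) f_y (d − a/2) + A'_s f_y (d − d') = 286.8 × (24.9 − 4.017) + 75.6 × (24.9 − 2) = 5989.2 + 1731.2 = 7720.4 kip·in = 7720.4/12 = 643.37 kip·ft.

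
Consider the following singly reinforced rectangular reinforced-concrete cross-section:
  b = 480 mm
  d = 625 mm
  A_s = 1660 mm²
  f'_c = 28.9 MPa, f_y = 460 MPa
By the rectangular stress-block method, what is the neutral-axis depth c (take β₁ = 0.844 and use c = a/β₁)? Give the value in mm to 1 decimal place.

c ≈ 76.7 mm

T = A_s f_y = 1660 × 460 = 763600 N = 763.6 kN.
Setting C = 0.85 f'_c a b equal to T: a = 763600/(0.85 × 28.9 × 480) = 64.760 mm.
With β₁ = 0.844, c = a/β₁ = 64.760/0.844 = 76.7 mm.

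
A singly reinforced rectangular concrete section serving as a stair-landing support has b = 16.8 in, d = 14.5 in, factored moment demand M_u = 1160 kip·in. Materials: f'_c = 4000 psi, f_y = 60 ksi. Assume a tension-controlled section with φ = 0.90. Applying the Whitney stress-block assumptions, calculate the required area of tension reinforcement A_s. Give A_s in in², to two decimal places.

A_s ≈ 1.57 in²

M_n = M_u/φ = 1160/0.90 = 1288.89 kip·in.
From M_n = 0.85 f'_c a b (d − a/2):
a = d − √(d² − 2M_n/(0.85 f'_c b)) = 14.5 − √(14.5² − 2 × 1288.89/(0.85 × 4 × 16.8)) = 1.650 in.
A_s = 0.85 f'_c a b / f_y = 0.85 × 4 × 1.650 × 16.8 / 60 = 1.571 in².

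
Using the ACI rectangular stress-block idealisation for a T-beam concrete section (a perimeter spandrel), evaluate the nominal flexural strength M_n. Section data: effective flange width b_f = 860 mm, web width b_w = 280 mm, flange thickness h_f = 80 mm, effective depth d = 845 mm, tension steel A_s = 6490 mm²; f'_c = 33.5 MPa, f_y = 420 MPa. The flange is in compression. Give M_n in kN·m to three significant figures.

M_n ≈ 2130 kN·m

Tension: T = A_s f_y = 6490 × 420 = 2725800 N.
Try a within the flange: a = T/(0.85 f'_c b_f) = 2725800/(0.85 × 33.5 × 860) = 111.31 mm.
a = 111.31 > h_f = 80 mm: the block extends into the web. Split into flange-overhang and web parts.
C_f = 0.85 f'_c (b_f − b_w) h_f = 0.85 × 33.5 × (860 − 280) × 80 = 1321240 N.
Remaining web compression depth: a_w = (T − C_f)/(0.85 f'_c b_w) = (2725800 − 1321240)/(0.85 × 33.5 × 280) = 176.16 mm.
M_n = C_f(d − h_f/2) + (T − C_f)(d − a_w/2) = 1321240 × (845 − 40) + 1404560 × (845 − 88.08) = 1063.60 + 1063.14 = 2126.74 × 10⁶ N·mm.
M_n = 2126.74 kN·m.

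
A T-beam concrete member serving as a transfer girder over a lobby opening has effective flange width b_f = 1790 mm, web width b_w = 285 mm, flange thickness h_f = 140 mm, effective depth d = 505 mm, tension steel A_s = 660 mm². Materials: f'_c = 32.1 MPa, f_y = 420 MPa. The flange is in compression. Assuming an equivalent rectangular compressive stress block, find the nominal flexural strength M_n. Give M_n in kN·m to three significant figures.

Tension: T = A_s f_y = 660 × 420 = 277200 N.
Try a within the flange: a = T/(0.85 f'_c b_f) = 277200/(0.85 × 32.1 × 1790) = 5.68 mm.
Since a = 5.68 ≤ h_f = 140 mm, the stress block lies entirely in the flange; analyse as a rectangular beam of width b_f.
M_n = T(d − a/2) = 277200 × (505 − 2.84) = 139.20 × 10⁶ N·mm.
M_n = 139.20 kN·m.

M_n ≈ 139 kN·m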